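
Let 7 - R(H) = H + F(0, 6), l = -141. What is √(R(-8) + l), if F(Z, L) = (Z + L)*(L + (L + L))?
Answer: 3*I*√26 ≈ 15.297*I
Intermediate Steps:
F(Z, L) = 3*L*(L + Z) (F(Z, L) = (L + Z)*(L + 2*L) = (L + Z)*(3*L) = 3*L*(L + Z))
R(H) = -101 - H (R(H) = 7 - (H + 3*6*(6 + 0)) = 7 - (H + 3*6*6) = 7 - (H + 108) = 7 - (108 + H) = 7 + (-108 - H) = -101 - H)
√(R(-8) + l) = √((-101 - 1*(-8)) - 141) = √((-101 + 8) - 141) = √(-93 - 141) = √(-234) = 3*I*√26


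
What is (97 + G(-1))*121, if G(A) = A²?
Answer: 11858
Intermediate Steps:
(97 + G(-1))*121 = (97 + (-1)²)*121 = (97 + 1)*121 = 98*121 = 11858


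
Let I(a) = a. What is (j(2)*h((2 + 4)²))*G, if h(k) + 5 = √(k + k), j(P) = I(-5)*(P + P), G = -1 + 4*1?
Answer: 300 - 360*√2 ≈ -209.12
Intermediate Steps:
G = 3 (G = -1 + 4 = 3)
j(P) = -10*P (j(P) = -5*(P + P) = -10*P)
h(k) = -5 + √2*√k (h(k) = -5 + √(k + k) = -5 + √(2*k) = -5 + √2*√k)
(j(2)*h((2 + 4)²))*G = ((-10*2)*(-5 + √2*√((2 + 4)²)))*3 = -20*(-5 + √2*√(6²))*3 = -20*(-5 + √2*√36)*3 = -20*(-5 + √2*6)*3 = -20*(-5 + 6*√2)*3 = (100 - 120*√2)*3 = 300 - 360*√2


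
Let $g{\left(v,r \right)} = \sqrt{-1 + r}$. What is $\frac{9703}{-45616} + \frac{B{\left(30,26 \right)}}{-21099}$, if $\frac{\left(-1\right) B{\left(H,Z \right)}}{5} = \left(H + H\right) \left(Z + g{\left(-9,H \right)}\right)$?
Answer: $\frac{3873877}{24678256} + \frac{100 \sqrt{29}}{7033} \approx 0.23355$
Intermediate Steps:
$B{\left(H,Z \right)} = - 10 H \left(Z + \sqrt{-1 + H}\right)$ ($B{\left(H,Z \right)} = - 5 \left(H + H\right) \left(Z + \sqrt{-1 + H}\right) = - 5 \cdot 2 H \left(Z + \sqrt{-1 + H}\right) = - 10 H \left(Z + \sqrt{-1 + H}\right)$)
$\frac{9703}{-45616} + \frac{B{\left(30,26 \right)}}{-21099} = \frac{9703}{-45616} + \frac{\left(-10\right) 30 \left(26 + \sqrt{-1 + 30}\right)}{-21099} = 9703 \left(- \frac{1}{45616}\right) + \left(-10\right) 30 \left(26 + \sqrt{29}\right) \left(- \frac{1}{21099}\right) = - \frac{9703}{45616} + \left(-7800 - 300 \sqrt{29}\right) \left(- \frac{1}{21099}\right) = - \frac{9703}{45616} + \left(\frac{200}{541} + \frac{100 \sqrt{29}}{7033}\right) = \frac{3873877}{24678256} + \frac{100 \sqrt{29}}{7033}$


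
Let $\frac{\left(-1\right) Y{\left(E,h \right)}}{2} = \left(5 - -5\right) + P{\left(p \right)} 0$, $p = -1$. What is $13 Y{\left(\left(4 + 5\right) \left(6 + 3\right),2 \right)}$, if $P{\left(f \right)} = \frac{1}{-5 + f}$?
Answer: $-260$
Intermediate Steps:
$Y{\left(E,h \right)} = -20$ ($Y{\left(E,h \right)} = - 2 \left(\left(5 - -5\right) + \frac{1}{-5 - 1} \cdot 0\right) = - 2 \left(\left(5 + 5\right) + \frac{1}{-6} \cdot 0\right) = - 2 \left(10 - 0\right) = - 2 \left(10 + 0\right) = \left(-2\right) 10 = -20$)
$13 Y{\left(\left(4 + 5\right) \left(6 + 3\right),2 \right)} = 13 \left(-20\right) = -260$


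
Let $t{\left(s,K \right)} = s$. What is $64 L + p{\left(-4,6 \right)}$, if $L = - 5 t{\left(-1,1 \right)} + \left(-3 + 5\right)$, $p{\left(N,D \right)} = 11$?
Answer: $459$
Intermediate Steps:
$L = 7$ ($L = \left(-5\right) \left(-1\right) + \left(-3 + 5\right) = 5 + 2 = 7$)
$64 L + p{\left(-4,6 \right)} = 64 \cdot 7 + 11 = 448 + 11 = 459$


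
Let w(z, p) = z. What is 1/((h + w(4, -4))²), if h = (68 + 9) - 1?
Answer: 1/6400 ≈ 0.00015625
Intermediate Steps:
h = 76 (h = 77 - 1 = 76)
1/((h + w(4, -4))²) = 1/((76 + 4)²) = 1/(80²) = 1/6400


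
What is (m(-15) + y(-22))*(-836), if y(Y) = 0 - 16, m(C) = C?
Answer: 25916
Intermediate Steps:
y(Y) = -16
(m(-15) + y(-22))*(-836) = (-15 - 16)*(-836) = -31*(-836) = 25916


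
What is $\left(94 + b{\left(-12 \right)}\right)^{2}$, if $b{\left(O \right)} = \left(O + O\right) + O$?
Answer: $3364$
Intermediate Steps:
$b{\left(O \right)} = 3 O$ ($b{\left(O \right)} = 2 O + O = 3 O$)
$\left(94 + b{\left(-12 \right)}\right)^{2} = \left(94 + 3 \left(-12\right)\right)^{2} = \left(94 - 36\right)^{2} = 58^{2} = 3364$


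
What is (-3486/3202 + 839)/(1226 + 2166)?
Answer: 167687/678824 ≈ 0.24703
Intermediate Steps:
(-3486/3202 + 839)/(1226 + 2166) = (-3486*1/3202 + 839)/3392 = (-1743/1601 + 839)*(1/3392) = (1341496/1601)*(1/3392) = 167687/678824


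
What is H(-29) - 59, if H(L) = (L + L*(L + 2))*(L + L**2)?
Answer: 612189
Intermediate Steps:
H(L) = (L + L**2)*(L + L*(2 + L)) (H(L) = (L + L*(2 + L))*(L + L**2) = (L + L**2)*(L + L*(2 + L)))
H(-29) - 59 = (-29)**2*(3 + (-29)**2 + 4*(-29)) - 59 = 841*(3 + 841 - 116) - 59 = 841*728 - 59 = 612248 - 59 = 612189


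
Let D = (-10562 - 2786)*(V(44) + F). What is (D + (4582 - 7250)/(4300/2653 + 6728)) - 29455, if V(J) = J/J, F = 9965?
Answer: -593883263635834/4463421 ≈ -1.3306e+8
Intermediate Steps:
V(J) = 1
D = -133026168 (D = (-10562 - 2786)*(1 + 9965) = -13348*9966 = -133026168)
(D + (4582 - 7250)/(4300/2653 + 6728)) - 29455 = (-133026168 + (4582 - 7250)/(4300/2653 + 6728)) - 29455 = (-133026168 - 2668/(4300*(1/2653) + 6728)) - 29455 = (-133026168 - 2668/(4300/2653 + 6728)) - 29455 = (-133026168 - 2668/17853684/2653) - 29455 = (-133026168 - 2668*2653/17853684) - 29455 = (-133026168 - 1769551/4463421) - 29455 = -593751793570279/4463421 - 29455 = -593883263635834/4463421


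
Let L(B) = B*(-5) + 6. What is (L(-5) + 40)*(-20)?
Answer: -1420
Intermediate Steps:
L(B) = 6 - 5*B (L(B) = -5*B + 6 = 6 - 5*B)
(L(-5) + 40)*(-20) = ((6 - 5*(-5)) + 40)*(-20) = ((6 + 25) + 40)*(-20) = (31 + 40)*(-20) = 71*(-20) = -1420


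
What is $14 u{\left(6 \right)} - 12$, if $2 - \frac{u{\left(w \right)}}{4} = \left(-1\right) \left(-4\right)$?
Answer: $-124$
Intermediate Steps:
$u{\left(w \right)} = -8$ ($u{\left(w \right)} = 8 - 4 \left(\left(-1\right) \left(-4\right)\right) = 8 - 16 = -8$)
$14 u{\left(6 \right)} - 12 = 14 \left(-8\right) - 12 = -112 - 12 = -124$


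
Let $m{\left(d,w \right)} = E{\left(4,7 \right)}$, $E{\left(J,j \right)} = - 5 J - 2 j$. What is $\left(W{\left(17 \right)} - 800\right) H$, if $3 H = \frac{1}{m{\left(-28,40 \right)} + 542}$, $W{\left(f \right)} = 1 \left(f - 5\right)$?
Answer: $- \frac{197}{381} \approx -0.51706$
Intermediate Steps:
$W{\left(f \right)} = -5 + f$ ($W{\left(f \right)} = 1 \left(-5 + f\right) = -5 + f$)
$m{\left(d,w \right)} = -34$ ($m{\left(d,w \right)} = \left(-5\right) 4 - 14 = -20 - 14 = -34$)
$H = \frac{1}{1524}$ ($H = \frac{1}{3 \left(-34 + 542\right)} = \frac{1}{3 \cdot 508} = \frac{1}{3} \cdot \frac{1}{508} = \frac{1}{1524} \approx 0.00065617$)
$\left(W{\left(17 \right)} - 800\right) H = \left(\left(-5 + 17\right) - 800\right) \frac{1}{1524} = \left(12 - 800\right) \frac{1}{1524} = \left(-788\right) \frac{1}{1524} = - \frac{197}{381}$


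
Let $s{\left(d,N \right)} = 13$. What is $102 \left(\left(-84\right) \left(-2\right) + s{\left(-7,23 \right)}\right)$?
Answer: $18462$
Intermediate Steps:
$102 \left(\left(-84\right) \left(-2\right) + s{\left(-7,23 \right)}\right) = 102 \left(\left(-84\right) \left(-2\right) + 13\right) = 102 \left(168 + 13\right) = 102 \cdot 181 = 18462$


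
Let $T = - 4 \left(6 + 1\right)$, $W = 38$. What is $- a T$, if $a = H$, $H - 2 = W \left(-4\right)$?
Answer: $-4200$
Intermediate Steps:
$H = -150$ ($H = 2 + 38 \left(-4\right) = 2 - 152 = -150$)
$a = -150$
$T = -28$ ($T = \left(-4\right) 7 = -28$)
$- a T = \left(-1\right) \left(-150\right) \left(-28\right) = 150 \left(-28\right) = -4200$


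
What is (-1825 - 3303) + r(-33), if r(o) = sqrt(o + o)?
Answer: -5128 + I*sqrt(66) ≈ -5128.0 + 8.124*I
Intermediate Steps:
r(o) = sqrt(2)*sqrt(o) (r(o) = sqrt(2*o) = sqrt(2)*sqrt(o))
(-1825 - 3303) + r(-33) = (-1825 - 3303) + sqrt(2)*sqrt(-33) = -5128 + sqrt(2)*(I*sqrt(33)) = -5128 + I*sqrt(66)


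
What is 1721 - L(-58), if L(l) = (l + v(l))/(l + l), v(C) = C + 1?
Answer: 199521/116 ≈ 1720.0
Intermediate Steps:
v(C) = 1 + C
L(l) = (1 + 2*l)/(2*l) (L(l) = (l + (1 + l))/(l + l) = (1 + 2*l)/((2*l)) = (1 + 2*l)*(1/(2*l)) = (1 + 2*l)/(2*l))
1721 - L(-58) = 1721 - (½ - 58)/(-58) = 1721 - (-1)*(-115)/(58*2) = 1721 - 1*115/116 = 1721 - 115/116 = 199521/116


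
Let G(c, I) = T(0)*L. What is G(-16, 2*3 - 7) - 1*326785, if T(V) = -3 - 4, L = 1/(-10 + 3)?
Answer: -326784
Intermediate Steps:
L = -⅐ (L = 1/(-7) = -⅐ ≈ -0.14286)
T(V) = -7
G(c, I) = 1 (G(c, I) = -7*(-⅐) = 1)
G(-16, 2*3 - 7) - 1*326785 = 1 - 1*326785 = 1 - 326785 = -326784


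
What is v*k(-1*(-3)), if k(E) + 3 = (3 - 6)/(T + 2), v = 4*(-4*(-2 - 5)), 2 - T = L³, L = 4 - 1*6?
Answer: -364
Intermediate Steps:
L = -2 (L = 4 - 6 = -2)
T = 10 (T = 2 - 1*(-2)³ = 2 - 1*(-8) = 2 + 8 = 10)
v = 112 (v = 4*(-4*(-7)) = 4*28 = 112)
k(E) = -13/4 (k(E) = -3 + (3 - 6)/(10 + 2) = -3 - 3/12 = -3 - 3*1/12 = -3 - ¼ = -13/4)
v*k(-1*(-3)) = 112*(-13/4) = -364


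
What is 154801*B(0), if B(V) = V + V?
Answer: 0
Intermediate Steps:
B(V) = 2*V
154801*B(0) = 154801*(2*0) = 154801*0 = 0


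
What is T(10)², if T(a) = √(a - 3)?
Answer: 7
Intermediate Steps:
T(a) = √(-3 + a)
T(10)² = (√(-3 + 10))² = (√7)² = 7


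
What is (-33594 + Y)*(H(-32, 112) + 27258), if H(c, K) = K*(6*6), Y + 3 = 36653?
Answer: 95622240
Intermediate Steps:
Y = 36650 (Y = -3 + 36653 = 36650)
H(c, K) = 36*K (H(c, K) = K*36 = 36*K)
(-33594 + Y)*(H(-32, 112) + 27258) = (-33594 + 36650)*(36*112 + 27258) = 3056*(4032 + 27258) = 3056*31290 = 95622240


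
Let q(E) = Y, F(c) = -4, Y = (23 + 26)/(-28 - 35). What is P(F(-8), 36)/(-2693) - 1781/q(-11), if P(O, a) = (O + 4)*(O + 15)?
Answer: 16029/7 ≈ 2289.9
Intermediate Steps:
Y = -7/9 (Y = 49/(-63) = 49*(-1/63) = -7/9 ≈ -0.77778)
q(E) = -7/9
P(O, a) = (4 + O)*(15 + O)
P(F(-8), 36)/(-2693) - 1781/q(-11) = (60 + (-4)² + 19*(-4))/(-2693) - 1781/(-7/9) = (60 + 16 - 76)*(-1/2693) - 1781*(-9/7) = 0*(-1/2693) + 16029/7 = 0 + 16029/7 = 16029/7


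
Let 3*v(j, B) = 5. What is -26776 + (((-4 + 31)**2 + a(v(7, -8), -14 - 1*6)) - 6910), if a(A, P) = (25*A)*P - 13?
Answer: -101410/3 ≈ -33803.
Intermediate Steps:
v(j, B) = 5/3 (v(j, B) = (1/3)*5 = 5/3)
a(A, P) = -13 + 25*A*P (a(A, P) = 25*A*P - 13 = -13 + 25*A*P)
-26776 + (((-4 + 31)**2 + a(v(7, -8), -14 - 1*6)) - 6910) = -26776 + (((-4 + 31)**2 + (-13 + 25*(5/3)*(-14 - 1*6))) - 6910) = -26776 + ((27**2 + (-13 + 25*(5/3)*(-14 - 6))) - 6910) = -26776 + ((729 + (-13 + 25*(5/3)*(-20))) - 6910) = -26776 + ((729 + (-13 - 2500/3)) - 6910) = -26776 + ((729 - 2539/3) - 6910) = -26776 + (-352/3 - 6910) = -26776 - 21082/3 = -101410/3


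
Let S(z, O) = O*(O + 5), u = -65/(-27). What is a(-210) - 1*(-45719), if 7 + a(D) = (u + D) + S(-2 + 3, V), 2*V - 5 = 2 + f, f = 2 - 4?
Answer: 4916501/108 ≈ 45523.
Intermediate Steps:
f = -2
u = 65/27 (u = -65*(-1/27) = 65/27 ≈ 2.4074)
V = 5/2 (V = 5/2 + (2 - 2)/2 = 5/2 + (½)*0 = 5/2 + 0 = 5/2 ≈ 2.5000)
S(z, O) = O*(5 + O)
a(D) = 1529/108 + D (a(D) = -7 + ((65/27 + D) + 5*(5 + 5/2)/2) = -7 + ((65/27 + D) + (5/2)*(15/2)) = -7 + ((65/27 + D) + 75/4) = -7 + (2285/108 + D) = 1529/108 + D)
a(-210) - 1*(-45719) = (1529/108 - 210) - 1*(-45719) = -21151/108 + 45719 = 4916501/108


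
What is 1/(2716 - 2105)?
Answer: 1/611 ≈ 0.0016367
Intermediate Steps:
1/(2716 - 2105) = 1/611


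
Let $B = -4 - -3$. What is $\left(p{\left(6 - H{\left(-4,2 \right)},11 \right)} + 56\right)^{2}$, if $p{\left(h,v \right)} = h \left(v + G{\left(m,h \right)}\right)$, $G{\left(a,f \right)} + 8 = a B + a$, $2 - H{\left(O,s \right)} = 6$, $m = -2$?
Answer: $7396$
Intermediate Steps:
$H{\left(O,s \right)} = -4$ ($H{\left(O,s \right)} = 2 - 6 = -4$)
$B = -1$ ($B = -4 + 3 = -1$)
$G{\left(a,f \right)} = -8$ ($G{\left(a,f \right)} = -8 + \left(a \left(-1\right) + a\right) = -8 + \left(- a + a\right) = -8 + 0 = -8$)
$p{\left(h,v \right)} = h \left(-8 + v\right)$ ($p{\left(h,v \right)} = h \left(v - 8\right) = h \left(-8 + v\right)$)
$\left(p{\left(6 - H{\left(-4,2 \right)},11 \right)} + 56\right)^{2} = \left(\left(6 - -4\right) \left(-8 + 11\right) + 56\right)^{2} = \left(\left(6 + 4\right) 3 + 56\right)^{2} = \left(10 \cdot 3 + 56\right)^{2} = \left(30 + 56\right)^{2} = 86^{2} = 7396$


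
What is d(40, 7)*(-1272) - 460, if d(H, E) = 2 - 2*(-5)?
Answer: -15724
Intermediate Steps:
d(H, E) = 12 (d(H, E) = 2 + 10 = 12)
d(40, 7)*(-1272) - 460 = 12*(-1272) - 460 = -15264 - 460 = -15724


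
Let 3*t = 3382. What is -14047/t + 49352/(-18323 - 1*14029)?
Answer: -95640881/6838404 ≈ -13.986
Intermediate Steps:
t = 3382/3 (t = (⅓)*3382 = 3382/3 ≈ 1127.3)
-14047/t + 49352/(-18323 - 1*14029) = -14047/3382/3 + 49352/(-18323 - 1*14029) = -14047*3/3382 + 49352/(-18323 - 14029) = -42141/3382 + 49352/(-32352) = -42141/3382 + 49352*(-1/32352) = -42141/3382 - 6169/4044 = -95640881/6838404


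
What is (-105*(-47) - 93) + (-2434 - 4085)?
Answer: -1677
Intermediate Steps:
(-105*(-47) - 93) + (-2434 - 4085) = (4935 - 93) - 6519 = 4842 - 6519 = -1677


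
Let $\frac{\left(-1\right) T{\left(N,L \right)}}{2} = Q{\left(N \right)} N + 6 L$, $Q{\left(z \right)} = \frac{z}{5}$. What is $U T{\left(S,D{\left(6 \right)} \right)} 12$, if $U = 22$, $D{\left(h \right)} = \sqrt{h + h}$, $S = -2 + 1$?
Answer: $- \frac{528}{5} - 6336 \sqrt{3} \approx -11080.0$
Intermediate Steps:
$S = -1$
$D{\left(h \right)} = \sqrt{2} \sqrt{h}$ ($D{\left(h \right)} = \sqrt{2 h} = \sqrt{2} \sqrt{h}$)
$Q{\left(z \right)} = \frac{z}{5}$ ($Q{\left(z \right)} = z \frac{1}{5} = \frac{z}{5}$)
$T{\left(N,L \right)} = - 12 L - \frac{2 N^{2}}{5}$ ($T{\left(N,L \right)} = - 2 \left(\frac{N}{5} N + 6 L\right) = - 2 \left(\frac{N^{2}}{5} + 6 L\right) = - 2 \left(6 L + \frac{N^{2}}{5}\right) = - 12 L - \frac{2 N^{2}}{5}$)
$U T{\left(S,D{\left(6 \right)} \right)} 12 = 22 \left(- 12 \sqrt{2} \sqrt{6} - \frac{2 \left(-1\right)^{2}}{5}\right) 12 = 22 \left(- 12 \cdot 2 \sqrt{3} - \frac{2}{5}\right) 12 = 22 \left(- 24 \sqrt{3} - \frac{2}{5}\right) 12 = 22 \left(- \frac{2}{5} - 24 \sqrt{3}\right) 12 = \left(- \frac{44}{5} - 528 \sqrt{3}\right) 12 = - \frac{528}{5} - 6336 \sqrt{3}$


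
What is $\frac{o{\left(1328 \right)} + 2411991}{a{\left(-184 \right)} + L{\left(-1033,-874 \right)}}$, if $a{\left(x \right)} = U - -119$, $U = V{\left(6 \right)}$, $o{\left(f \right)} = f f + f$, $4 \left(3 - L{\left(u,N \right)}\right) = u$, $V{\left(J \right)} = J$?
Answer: $\frac{5569204}{515} \approx 10814.0$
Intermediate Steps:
$L{\left(u,N \right)} = 3 - \frac{u}{4}$
$o{\left(f \right)} = f + f^{2}$ ($o{\left(f \right)} = f^{2} + f = f + f^{2}$)
$U = 6$
$a{\left(x \right)} = 125$ ($a{\left(x \right)} = 6 - -119 = 6 + 119 = 125$)
$\frac{o{\left(1328 \right)} + 2411991}{a{\left(-184 \right)} + L{\left(-1033,-874 \right)}} = \frac{1328 \left(1 + 1328\right) + 2411991}{125 + \left(3 - - \frac{1033}{4}\right)} = \frac{1328 \cdot 1329 + 2411991}{125 + \left(3 + \frac{1033}{4}\right)} = \frac{1764912 + 2411991}{125 + \frac{1045}{4}} = \frac{4176903}{\frac{1545}{4}} = 4176903 \cdot \frac{4}{1545} = \frac{5569204}{515}$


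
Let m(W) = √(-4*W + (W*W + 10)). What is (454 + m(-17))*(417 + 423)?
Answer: 381360 + 840*√367 ≈ 3.9745e+5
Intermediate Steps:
m(W) = √(10 + W² - 4*W) (m(W) = √(-4*W + (W² + 10)) = √(-4*W + (10 + W²)) = √(10 + W² - 4*W))
(454 + m(-17))*(417 + 423) = (454 + √(10 + (-17)² - 4*(-17)))*(417 + 423) = (454 + √(10 + 289 + 68))*840 = (454 + √367)*840 = 381360 + 840*√367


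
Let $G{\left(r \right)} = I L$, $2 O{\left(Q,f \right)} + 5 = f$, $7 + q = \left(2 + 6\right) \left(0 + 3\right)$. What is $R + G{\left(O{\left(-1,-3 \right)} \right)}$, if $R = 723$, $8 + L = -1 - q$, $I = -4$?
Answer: $827$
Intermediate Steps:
$q = 17$ ($q = -7 + \left(2 + 6\right) \left(0 + 3\right) = -7 + 8 \cdot 3 = -7 + 24 = 17$)
$L = -26$ ($L = -8 - 18 = -26$)
$O{\left(Q,f \right)} = - \frac{5}{2} + \frac{f}{2}$
$G{\left(r \right)} = 104$ ($G{\left(r \right)} = \left(-4\right) \left(-26\right) = 104$)
$R + G{\left(O{\left(-1,-3 \right)} \right)} = 723 + 104 = 827$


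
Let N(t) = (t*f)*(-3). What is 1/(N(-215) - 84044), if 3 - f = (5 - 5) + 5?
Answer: -1/85334 ≈ -1.1719e-5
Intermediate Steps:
f = -2 (f = 3 - ((5 - 5) + 5) = 3 - (0 + 5) = 3 - 1*5 = 3 - 5 = -2)
N(t) = 6*t (N(t) = (t*(-2))*(-3) = -2*t*(-3) = 6*t)
1/(N(-215) - 84044) = 1/(6*(-215) - 84044) = 1/(-1290 - 84044) = 1/(-85334) = -1/85334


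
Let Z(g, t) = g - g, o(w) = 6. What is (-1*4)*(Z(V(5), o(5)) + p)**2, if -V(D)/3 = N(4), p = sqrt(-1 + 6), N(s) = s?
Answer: -20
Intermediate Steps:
p = sqrt(5) ≈ 2.2361
V(D) = -12 (V(D) = -3*4 = -12)
Z(g, t) = 0
(-1*4)*(Z(V(5), o(5)) + p)**2 = (-1*4)*(0 + sqrt(5))**2 = -4*(sqrt(5))**2 = -4*5 = -20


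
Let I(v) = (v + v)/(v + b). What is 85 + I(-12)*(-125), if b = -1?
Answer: -1895/13 ≈ -145.77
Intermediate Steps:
I(v) = 2*v/(-1 + v) (I(v) = (v + v)/(v - 1) = (2*v)/(-1 + v) = 2*v/(-1 + v))
85 + I(-12)*(-125) = 85 + (2*(-12)/(-1 - 12))*(-125) = 85 + (2*(-12)/(-13))*(-125) = 85 + (2*(-12)*(-1/13))*(-125) = 85 + (24/13)*(-125) = 85 - 3000/13 = -1895/13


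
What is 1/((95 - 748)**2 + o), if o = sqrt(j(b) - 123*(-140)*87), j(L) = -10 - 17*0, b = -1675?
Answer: 426409/181823137151 - sqrt(1498130)/181823137151 ≈ 2.3385e-6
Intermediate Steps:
j(L) = -10 (j(L) = -10 + 0 = -10)
o = sqrt(1498130) (o = sqrt(-10 - 123*(-140)*87) = sqrt(-10 + 17220*87) = sqrt(-10 + 1498140) = sqrt(1498130) ≈ 1224.0)
1/((95 - 748)**2 + o) = 1/((95 - 748)**2 + sqrt(1498130)) = 1/((-653)**2 + sqrt(1498130)) = 1/(426409 + sqrt(1498130))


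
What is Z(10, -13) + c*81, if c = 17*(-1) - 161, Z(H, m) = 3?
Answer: -14415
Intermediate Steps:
c = -178 (c = -17 - 161 = -178)
Z(10, -13) + c*81 = 3 - 178*81 = 3 - 14418 = -14415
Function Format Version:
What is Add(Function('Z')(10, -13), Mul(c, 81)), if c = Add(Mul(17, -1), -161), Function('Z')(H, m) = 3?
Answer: -14415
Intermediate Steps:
c = -178 (c = Add(-17, -161) = -178)
Add(Function('Z')(10, -13), Mul(c, 81)) = Add(3, Mul(-178, 81)) = Add(3, -14418) = -14415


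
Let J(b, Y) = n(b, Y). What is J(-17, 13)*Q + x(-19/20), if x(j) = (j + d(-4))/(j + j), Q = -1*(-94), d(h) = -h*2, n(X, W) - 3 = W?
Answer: 57011/38 ≈ 1500.3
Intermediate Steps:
n(X, W) = 3 + W
J(b, Y) = 3 + Y
d(h) = -2*h
Q = 94
x(j) = (8 + j)/(2*j) (x(j) = (j - 2*(-4))/(j + j) = (j + 8)/((2*j)) = (8 + j)*(1/(2*j)) = (8 + j)/(2*j))
J(-17, 13)*Q + x(-19/20) = (3 + 13)*94 + (8 - 19/20)/(2*((-19/20))) = 16*94 + (8 - 19*1/20)/(2*((-19*1/20))) = 1504 + (8 - 19/20)/(2*(-19/20)) = 1504 + (½)*(-20/19)*(141/20) = 1504 - 141/38 = 57011/38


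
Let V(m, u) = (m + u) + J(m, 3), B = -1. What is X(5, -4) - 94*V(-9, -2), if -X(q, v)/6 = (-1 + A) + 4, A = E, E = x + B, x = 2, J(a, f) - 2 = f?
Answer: 540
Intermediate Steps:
J(a, f) = 2 + f
V(m, u) = 5 + m + u (V(m, u) = (m + u) + (2 + 3) = (m + u) + 5 = 5 + m + u)
E = 1 (E = 2 - 1 = 1)
A = 1
X(q, v) = -24 (X(q, v) = -6*((-1 + 1) + 4) = -6*(0 + 4) = -6*4 = -24)
X(5, -4) - 94*V(-9, -2) = -24 - 94*(5 - 9 - 2) = -24 - 94*(-6) = -24 + 564 = 540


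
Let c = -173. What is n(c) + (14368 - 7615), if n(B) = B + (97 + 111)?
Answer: 6788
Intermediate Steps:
n(B) = 208 + B (n(B) = B + 208 = 208 + B)
n(c) + (14368 - 7615) = (208 - 173) + (14368 - 7615) = 35 + 6753 = 6788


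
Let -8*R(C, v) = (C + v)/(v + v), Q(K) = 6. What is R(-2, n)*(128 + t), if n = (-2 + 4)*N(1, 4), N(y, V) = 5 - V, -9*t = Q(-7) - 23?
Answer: 0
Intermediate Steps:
t = 17/9 (t = -(6 - 23)/9 = -1/9*(-17) = 17/9 ≈ 1.8889)
n = 2 (n = (-2 + 4)*(5 - 1*4) = 2*(5 - 4) = 2*1 = 2)
R(C, v) = -(C + v)/(16*v) (R(C, v) = -(C + v)/(8*(v + v)) = -(C + v)/(8*(2*v)) = -(C + v)*1/(2*v)/8 = -(C + v)/(16*v))
R(-2, n)*(128 + t) = ((1/16)*(-1*(-2) - 1*2)/2)*(128 + 17/9) = ((1/16)*(1/2)*(2 - 2))*(1169/9) = ((1/16)*(1/2)*0)*(1169/9) = 0*(1169/9) = 0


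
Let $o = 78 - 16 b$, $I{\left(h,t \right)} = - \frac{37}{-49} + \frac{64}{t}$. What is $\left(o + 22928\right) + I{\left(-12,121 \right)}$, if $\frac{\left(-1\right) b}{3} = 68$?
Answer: $\frac{155762443}{5929} \approx 26271.0$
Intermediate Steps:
$b = -204$ ($b = \left(-3\right) 68 = -204$)
$I{\left(h,t \right)} = \frac{37}{49} + \frac{64}{t}$ ($I{\left(h,t \right)} = \left(-37\right) \left(- \frac{1}{49}\right) + \frac{64}{t} = \frac{37}{49} + \frac{64}{t}$)
$o = 3342$ ($o = 78 - -3264 = 78 + 3264 = 3342$)
$\left(o + 22928\right) + I{\left(-12,121 \right)} = \left(3342 + 22928\right) + \left(\frac{37}{49} + \frac{64}{121}\right) = 26270 + \left(\frac{37}{49} + 64 \cdot \frac{1}{121}\right) = 26270 + \left(\frac{37}{49} + \frac{64}{121}\right) = 26270 + \frac{7613}{5929} = \frac{155762443}{5929}$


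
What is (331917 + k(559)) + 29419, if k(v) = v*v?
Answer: 673817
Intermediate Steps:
k(v) = v²
(331917 + k(559)) + 29419 = (331917 + 559²) + 29419 = (331917 + 312481) + 29419 = 644398 + 29419 = 673817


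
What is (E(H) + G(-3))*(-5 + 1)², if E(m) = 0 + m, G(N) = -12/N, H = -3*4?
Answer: -128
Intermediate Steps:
H = -12
E(m) = m
(E(H) + G(-3))*(-5 + 1)² = (-12 - 12/(-3))*(-5 + 1)² = (-12 - 12*(-⅓))*(-4)² = (-12 + 4)*16 = -8*16 = -128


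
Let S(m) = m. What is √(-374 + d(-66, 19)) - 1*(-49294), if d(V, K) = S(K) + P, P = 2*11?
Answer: 49294 + 3*I*√37 ≈ 49294.0 + 18.248*I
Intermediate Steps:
P = 22
d(V, K) = 22 + K (d(V, K) = K + 22 = 22 + K)
√(-374 + d(-66, 19)) - 1*(-49294) = √(-374 + (22 + 19)) - 1*(-49294) = √(-374 + 41) + 49294 = √(-333) + 49294 = 3*I*√37 + 49294 = 49294 + 3*I*√37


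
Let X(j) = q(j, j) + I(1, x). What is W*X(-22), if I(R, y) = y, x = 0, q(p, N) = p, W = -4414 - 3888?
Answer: 182644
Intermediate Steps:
W = -8302
X(j) = j (X(j) = j + 0 = j)
W*X(-22) = -8302*(-22) = 182644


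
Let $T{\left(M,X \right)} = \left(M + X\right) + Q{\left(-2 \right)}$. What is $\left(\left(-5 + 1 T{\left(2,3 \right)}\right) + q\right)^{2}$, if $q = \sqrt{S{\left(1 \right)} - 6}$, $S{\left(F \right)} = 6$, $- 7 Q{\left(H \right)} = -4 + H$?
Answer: $\frac{36}{49} \approx 0.73469$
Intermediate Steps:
$Q{\left(H \right)} = \frac{4}{7} - \frac{H}{7}$ ($Q{\left(H \right)} = - \frac{-4 + H}{7} = \frac{4}{7} - \frac{H}{7}$)
$T{\left(M,X \right)} = \frac{6}{7} + M + X$ ($T{\left(M,X \right)} = \left(M + X\right) + \left(\frac{4}{7} - - \frac{2}{7}\right) = \left(M + X\right) + \left(\frac{4}{7} + \frac{2}{7}\right) = \left(M + X\right) + \frac{6}{7} = \frac{6}{7} + M + X$)
$q = 0$ ($q = \sqrt{6 - 6} = \sqrt{0} = 0$)
$\left(\left(-5 + 1 T{\left(2,3 \right)}\right) + q\right)^{2} = \left(\left(-5 + 1 \left(\frac{6}{7} + 2 + 3\right)\right) + 0\right)^{2} = \left(\left(-5 + 1 \cdot \frac{41}{7}\right) + 0\right)^{2} = \left(\left(-5 + \frac{41}{7}\right) + 0\right)^{2} = \left(\frac{6}{7} + 0\right)^{2} = \left(\frac{6}{7}\right)^{2} = \frac{36}{49}$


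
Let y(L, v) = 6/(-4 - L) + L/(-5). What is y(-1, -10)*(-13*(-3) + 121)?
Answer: -288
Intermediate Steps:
y(L, v) = 6/(-4 - L) - L/5 (y(L, v) = 6/(-4 - L) + L*(-⅕) = 6/(-4 - L) - L/5)
y(-1, -10)*(-13*(-3) + 121) = ((-30 - 1*(-1)² - 4*(-1))/(5*(4 - 1)))*(-13*(-3) + 121) = ((⅕)*(-30 - 1*1 + 4)/3)*(39 + 121) = ((⅕)*(⅓)*(-30 - 1 + 4))*160 = ((⅕)*(⅓)*(-27))*160 = -9/5*160 = -288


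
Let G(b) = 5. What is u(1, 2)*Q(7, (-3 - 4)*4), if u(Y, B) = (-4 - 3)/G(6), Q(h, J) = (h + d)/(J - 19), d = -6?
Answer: 7/235 ≈ 0.029787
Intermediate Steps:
Q(h, J) = (-6 + h)/(-19 + J) (Q(h, J) = (h - 6)/(J - 19) = (-6 + h)/(-19 + J))
u(Y, B) = -7/5 (u(Y, B) = (-4 - 3)/5 = -7*⅕ = -7/5)
u(1, 2)*Q(7, (-3 - 4)*4) = -7*(-6 + 7)/(5*(-19 + (-3 - 4)*4)) = -7/(5*(-19 - 7*4)) = -7/(5*(-19 - 28)) = -7/(5*(-47)) = -(-7)/235 = -7/5*(-1/47) = 7/235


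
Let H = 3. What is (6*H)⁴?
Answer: 104976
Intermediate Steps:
(6*H)⁴ = (6*3)⁴ = 18⁴ = 104976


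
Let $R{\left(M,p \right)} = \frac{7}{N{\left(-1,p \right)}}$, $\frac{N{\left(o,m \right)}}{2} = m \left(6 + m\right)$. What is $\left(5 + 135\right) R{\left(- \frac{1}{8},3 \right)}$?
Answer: $\frac{490}{27} \approx 18.148$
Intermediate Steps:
$N{\left(o,m \right)} = 2 m \left(6 + m\right)$
$R{\left(M,p \right)} = \frac{7}{2 p \left(6 + p\right)}$
$\left(5 + 135\right) R{\left(- \frac{1}{8},3 \right)} = \left(5 + 135\right) \frac{7}{2 \cdot 3 \left(6 + 3\right)} = 140 \cdot \frac{7}{2} \cdot \frac{1}{3} \cdot \frac{1}{9} = 140 \cdot \frac{7}{54} = \frac{490}{27}$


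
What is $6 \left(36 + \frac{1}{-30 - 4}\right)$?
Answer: $\frac{3669}{17} \approx 215.82$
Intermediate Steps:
$6 \left(36 + \frac{1}{-30 - 4}\right) = 6 \left(36 + \frac{1}{-34}\right) = 6 \left(36 - \frac{1}{34}\right) = 6 \cdot \frac{1223}{34} = \frac{3669}{17}$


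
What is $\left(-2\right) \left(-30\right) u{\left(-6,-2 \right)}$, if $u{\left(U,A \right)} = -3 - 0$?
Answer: $-180$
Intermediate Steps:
$u{\left(U,A \right)} = -3$ ($u{\left(U,A \right)} = -3 + 0 = -3$)
$\left(-2\right) \left(-30\right) u{\left(-6,-2 \right)} = \left(-2\right) \left(-30\right) \left(-3\right) = 60 \left(-3\right) = -180$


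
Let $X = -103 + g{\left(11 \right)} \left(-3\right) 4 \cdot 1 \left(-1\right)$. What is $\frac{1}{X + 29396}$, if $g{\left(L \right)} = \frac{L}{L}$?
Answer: $\frac{1}{29305} \approx 3.4124 \cdot 10^{-5}$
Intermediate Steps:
$g{\left(L \right)} = 1$
$X = -91$ ($X = -103 + 1 \left(-3\right) 4 \cdot 1 \left(-1\right) = -103 + 1 \left(-12\right) 1 \left(-1\right) = -103 + 1 \left(\left(-12\right) \left(-1\right)\right) = -103 + 1 \cdot 12 = -103 + 12 = -91$)
$\frac{1}{X + 29396} = \frac{1}{-91 + 29396} = \frac{1}{29305}$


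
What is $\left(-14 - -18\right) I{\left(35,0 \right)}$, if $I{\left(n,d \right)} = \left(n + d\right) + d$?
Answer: $140$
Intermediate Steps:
$I{\left(n,d \right)} = n + 2 d$ ($I{\left(n,d \right)} = \left(d + n\right) + d = n + 2 d$)
$\left(-14 - -18\right) I{\left(35,0 \right)} = \left(-14 - -18\right) \left(35 + 2 \cdot 0\right) = \left(-14 + 18\right) \left(35 + 0\right) = 4 \cdot 35 = 140$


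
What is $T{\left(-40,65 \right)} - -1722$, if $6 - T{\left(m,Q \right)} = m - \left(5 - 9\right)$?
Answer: $1764$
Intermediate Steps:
$T{\left(m,Q \right)} = 2 - m$ ($T{\left(m,Q \right)} = 6 - \left(m - \left(5 - 9\right)\right) = 6 - \left(m - -4\right) = 6 - \left(m + 4\right) = 6 - \left(4 + m\right) = 2 - m$)
$T{\left(-40,65 \right)} - -1722 = \left(2 - -40\right) - -1722 = \left(2 + 40\right) + 1722 = 42 + 1722 = 1764$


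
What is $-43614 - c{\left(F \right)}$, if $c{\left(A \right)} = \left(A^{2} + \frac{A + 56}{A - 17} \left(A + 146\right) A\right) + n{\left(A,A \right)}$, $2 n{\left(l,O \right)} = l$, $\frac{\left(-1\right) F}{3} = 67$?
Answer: $- \frac{9948168}{109} \approx -91268.0$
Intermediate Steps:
$F = -201$ ($F = \left(-3\right) 67 = -201$)
$n{\left(l,O \right)} = \frac{l}{2}$
$c{\left(A \right)} = A^{2} + \frac{A}{2} + \frac{A \left(56 + A\right) \left(146 + A\right)}{-17 + A}$ ($c{\left(A \right)} = \left(A^{2} + \frac{A + 56}{A - 17} \left(A + 146\right) A\right) + \frac{A}{2} = \left(A^{2} + \frac{56 + A}{-17 + A} \left(146 + A\right) A\right) + \frac{A}{2} = \left(A^{2} + \frac{\left(56 + A\right) \left(146 + A\right)}{-17 + A} A\right) + \frac{A}{2} = \left(A^{2} + \frac{A \left(56 + A\right) \left(146 + A\right)}{-17 + A}\right) + \frac{A}{2} = A^{2} + \frac{A}{2} + \frac{A \left(56 + A\right) \left(146 + A\right)}{-17 + A}$)
$-43614 - c{\left(F \right)} = -43614 - \frac{1}{2} \left(-201\right) \frac{1}{-17 - 201} \left(16335 + 4 \left(-201\right)^{2} + 371 \left(-201\right)\right) = -43614 - \frac{1}{2} \left(-201\right) \frac{1}{-218} \left(16335 + 4 \cdot 40401 - 74571\right) = -43614 - \frac{1}{2} \left(-201\right) \left(- \frac{1}{218}\right) \left(16335 + 161604 - 74571\right) = -43614 - \frac{1}{2} \left(-201\right) \left(- \frac{1}{218}\right) 103368 = -43614 - \frac{5194242}{109} = - \frac{9948168}{109}$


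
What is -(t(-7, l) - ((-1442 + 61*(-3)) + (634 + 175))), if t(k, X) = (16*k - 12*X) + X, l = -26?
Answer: -990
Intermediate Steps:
t(k, X) = -11*X + 16*k (t(k, X) = (-12*X + 16*k) + X = -11*X + 16*k)
-(t(-7, l) - ((-1442 + 61*(-3)) + (634 + 175))) = -((-11*(-26) + 16*(-7)) - ((-1442 + 61*(-3)) + (634 + 175))) = -((286 - 112) - ((-1442 - 183) + 809)) = -(174 - (-1625 + 809)) = -(174 - 1*(-816)) = -(174 + 816) = -1*990 = -990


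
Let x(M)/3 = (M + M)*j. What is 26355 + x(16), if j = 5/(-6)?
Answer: 26275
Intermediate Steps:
j = -5/6 (j = 5*(-1/6) = -5/6 ≈ -0.83333)
x(M) = -5*M (x(M) = 3*((M + M)*(-5/6)) = 3*((2*M)*(-5/6)) = 3*(-5*M/3) = -5*M)
26355 + x(16) = 26355 - 5*16 = 26355 - 80 = 26275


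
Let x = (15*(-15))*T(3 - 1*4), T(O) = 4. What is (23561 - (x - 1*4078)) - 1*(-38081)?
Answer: 66620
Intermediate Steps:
x = -900 (x = (15*(-15))*4 = -225*4 = -900)
(23561 - (x - 1*4078)) - 1*(-38081) = (23561 - (-900 - 1*4078)) - 1*(-38081) = (23561 - (-900 - 4078)) + 38081 = (23561 - 1*(-4978)) + 38081 = (23561 + 4978) + 38081 = 28539 + 38081 = 66620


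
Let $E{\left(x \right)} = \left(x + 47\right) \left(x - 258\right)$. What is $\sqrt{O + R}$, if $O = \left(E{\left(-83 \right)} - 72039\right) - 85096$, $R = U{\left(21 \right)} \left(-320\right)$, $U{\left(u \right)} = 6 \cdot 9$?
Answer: $i \sqrt{162139} \approx 402.67 i$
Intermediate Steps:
$U{\left(u \right)} = 54$
$E{\left(x \right)} = \left(-258 + x\right) \left(47 + x\right)$ ($E{\left(x \right)} = \left(47 + x\right) \left(-258 + x\right) = \left(-258 + x\right) \left(47 + x\right)$)
$R = -17280$ ($R = 54 \left(-320\right) = -17280$)
$O = -144859$ ($O = \left(\left(-12126 + \left(-83\right)^{2} - -17513\right) - 72039\right) - 85096 = \left(\left(-12126 + 6889 + 17513\right) - 72039\right) - 85096 = \left(12276 - 72039\right) - 85096 = -59763 - 85096 = -144859$)
$\sqrt{O + R} = \sqrt{-144859 - 17280} = \sqrt{-162139} = i \sqrt{162139}$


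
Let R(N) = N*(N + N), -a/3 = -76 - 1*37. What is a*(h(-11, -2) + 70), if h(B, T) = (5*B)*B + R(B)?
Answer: 310863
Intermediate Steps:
a = 339 (a = -3*(-76 - 1*37) = -3*(-76 - 37) = -3*(-113) = 339)
R(N) = 2*N**2 (R(N) = N*(2*N) = 2*N**2)
h(B, T) = 7*B**2 (h(B, T) = (5*B)*B + 2*B**2 = 5*B**2 + 2*B**2 = 7*B**2)
a*(h(-11, -2) + 70) = 339*(7*(-11)**2 + 70) = 339*(7*121 + 70) = 339*(847 + 70) = 339*917 = 310863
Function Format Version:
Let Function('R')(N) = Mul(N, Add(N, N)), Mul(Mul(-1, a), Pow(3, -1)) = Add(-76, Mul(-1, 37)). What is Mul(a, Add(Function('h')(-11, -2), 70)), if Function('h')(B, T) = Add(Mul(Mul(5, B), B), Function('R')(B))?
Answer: 310863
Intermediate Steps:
a = 339 (a = Mul(-3, Add(-76, Mul(-1, 37))) = Mul(-3, Add(-76, -37)) = Mul(-3, -113) = 339)
Function('R')(N) = Mul(2, Pow(N, 2)) (Function('R')(N) = Mul(N, Mul(2, N)) = Mul(2, Pow(N, 2)))
Function('h')(B, T) = Mul(7, Pow(B, 2)) (Function('h')(B, T) = Add(Mul(Mul(5, B), B), Mul(2, Pow(B, 2))) = Add(Mul(5, Pow(B, 2)), Mul(2, Pow(B, 2))) = Mul(7, Pow(B, 2)))
Mul(a, Add(Function('h')(-11, -2), 70)) = Mul(339, Add(Mul(7, Pow(-11, 2)), 70)) = Mul(339, Add(Mul(7, 121), 70)) = Mul(339, Add(847, 70)) = Mul(339, 917) = 310863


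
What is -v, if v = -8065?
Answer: 8065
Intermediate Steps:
-v = -1*(-8065) = 8065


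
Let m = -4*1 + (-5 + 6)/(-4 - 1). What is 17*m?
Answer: -357/5 ≈ -71.400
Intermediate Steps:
m = -21/5 (m = -4 + 1/(-5) = -4 + 1*(-⅕) = -4 - ⅕ = -21/5 ≈ -4.2000)
17*m = 17*(-21/5) = -357/5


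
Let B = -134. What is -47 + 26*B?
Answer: -3531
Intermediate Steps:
-47 + 26*B = -47 + 26*(-134) = -47 - 3484 = -3531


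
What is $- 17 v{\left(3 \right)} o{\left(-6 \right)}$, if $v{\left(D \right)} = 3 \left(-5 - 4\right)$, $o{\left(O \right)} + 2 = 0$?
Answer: $-918$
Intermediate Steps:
$o{\left(O \right)} = -2$ ($o{\left(O \right)} = -2 + 0 = -2$)
$v{\left(D \right)} = -27$ ($v{\left(D \right)} = 3 \left(-9\right) = -27$)
$- 17 v{\left(3 \right)} o{\left(-6 \right)} = \left(-17\right) \left(-27\right) \left(-2\right) = 459 \left(-2\right) = -918$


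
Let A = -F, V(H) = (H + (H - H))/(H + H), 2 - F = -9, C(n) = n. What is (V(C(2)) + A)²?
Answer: 441/4 ≈ 110.25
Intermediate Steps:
F = 11 (F = 2 - 1*(-9) = 2 + 9 = 11)
V(H) = ½ (V(H) = (H + 0)/((2*H)) = H*(1/(2*H)) = ½)
A = -11 (A = -1*11 = -11)
(V(C(2)) + A)² = (½ - 11)² = (-21/2)² = 441/4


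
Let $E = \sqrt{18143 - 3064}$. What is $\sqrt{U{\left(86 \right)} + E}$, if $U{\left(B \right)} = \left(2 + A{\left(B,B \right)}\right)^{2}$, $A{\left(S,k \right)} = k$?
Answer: $\sqrt{7744 + \sqrt{15079}} \approx 88.695$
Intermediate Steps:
$E = \sqrt{15079} \approx 122.8$
$U{\left(B \right)} = \left(2 + B\right)^{2}$
$\sqrt{U{\left(86 \right)} + E} = \sqrt{\left(2 + 86\right)^{2} + \sqrt{15079}} = \sqrt{88^{2} + \sqrt{15079}} = \sqrt{7744 + \sqrt{15079}}$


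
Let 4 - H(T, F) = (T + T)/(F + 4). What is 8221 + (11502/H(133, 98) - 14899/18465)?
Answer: 304343696/18465 ≈ 16482.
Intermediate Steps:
H(T, F) = 4 - 2*T/(4 + F) (H(T, F) = 4 - (T + T)/(F + 4) = 4 - 2*T/(4 + F))
8221 + (11502/H(133, 98) - 14899/18465) = 8221 + (11502/((2*(8 - 1*133 + 2*98)/(4 + 98))) - 14899/18465) = 8221 + (11502/((2*(8 - 133 + 196)/102)) - 14899*1/18465) = 8221 + (11502/((2*(1/102)*71)) - 14899/18465) = 8221 + (11502/(71/51) - 14899/18465) = 8221 + (11502*(51/71) - 14899/18465) = 8221 + (8262 - 14899/18465) = 8221 + 152542931/18465 = 304343696/18465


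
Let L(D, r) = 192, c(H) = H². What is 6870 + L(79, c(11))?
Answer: 7062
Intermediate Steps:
6870 + L(79, c(11)) = 6870 + 192 = 7062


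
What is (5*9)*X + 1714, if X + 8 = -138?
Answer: -4856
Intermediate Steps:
X = -146 (X = -8 - 138 = -146)
(5*9)*X + 1714 = (5*9)*(-146) + 1714 = 45*(-146) + 1714 = -6570 + 1714 = -4856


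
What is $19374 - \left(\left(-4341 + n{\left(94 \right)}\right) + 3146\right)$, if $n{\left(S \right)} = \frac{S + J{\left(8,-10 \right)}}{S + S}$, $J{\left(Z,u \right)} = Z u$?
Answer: $\frac{1933479}{94} \approx 20569.0$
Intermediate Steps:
$n{\left(S \right)} = \frac{-80 + S}{2 S}$ ($n{\left(S \right)} = \frac{S + 8 \left(-10\right)}{S + S} = \frac{S - 80}{2 S} = \left(-80 + S\right) \frac{1}{2 S} = \frac{-80 + S}{2 S}$)
$19374 - \left(\left(-4341 + n{\left(94 \right)}\right) + 3146\right) = 19374 - \left(\left(-4341 + \frac{-80 + 94}{2 \cdot 94}\right) + 3146\right) = 19374 - \left(\left(-4341 + \frac{1}{2} \cdot \frac{1}{94} \cdot 14\right) + 3146\right) = 19374 - \left(\left(-4341 + \frac{7}{94}\right) + 3146\right) = 19374 - \left(- \frac{408047}{94} + 3146\right) = 19374 - - \frac{112323}{94} = 19374 + \frac{112323}{94} = \frac{1933479}{94}$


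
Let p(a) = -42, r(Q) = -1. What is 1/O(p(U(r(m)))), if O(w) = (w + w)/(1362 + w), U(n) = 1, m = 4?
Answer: -110/7 ≈ -15.714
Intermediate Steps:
O(w) = 2*w/(1362 + w) (O(w) = (2*w)/(1362 + w) = 2*w/(1362 + w))
1/O(p(U(r(m)))) = 1/(2*(-42)/(1362 - 42)) = 1/(2*(-42)/1320) = 1/(2*(-42)*(1/1320)) = 1/(-7/110) = -110/7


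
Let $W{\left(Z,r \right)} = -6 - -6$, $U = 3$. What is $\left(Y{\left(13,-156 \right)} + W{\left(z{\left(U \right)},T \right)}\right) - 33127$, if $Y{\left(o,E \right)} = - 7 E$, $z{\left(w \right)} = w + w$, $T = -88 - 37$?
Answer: $-32035$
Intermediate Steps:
$T = -125$
$z{\left(w \right)} = 2 w$
$W{\left(Z,r \right)} = 0$ ($W{\left(Z,r \right)} = -6 + 6 = 0$)
$\left(Y{\left(13,-156 \right)} + W{\left(z{\left(U \right)},T \right)}\right) - 33127 = \left(\left(-7\right) \left(-156\right) + 0\right) - 33127 = \left(1092 + 0\right) - 33127 = 1092 - 33127 = -32035$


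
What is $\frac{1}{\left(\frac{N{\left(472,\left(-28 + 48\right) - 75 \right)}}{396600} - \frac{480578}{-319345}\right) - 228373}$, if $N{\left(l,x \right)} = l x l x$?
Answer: $- \frac{633261135}{143542724730421} \approx -4.4117 \cdot 10^{-6}$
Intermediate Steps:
$N{\left(l,x \right)} = l^{2} x^{2}$
$\frac{1}{\left(\frac{N{\left(472,\left(-28 + 48\right) - 75 \right)}}{396600} - \frac{480578}{-319345}\right) - 228373} = \frac{1}{\left(\frac{472^{2} \left(\left(-28 + 48\right) - 75\right)^{2}}{396600} - \frac{480578}{-319345}\right) - 228373} = \frac{1}{\left(222784 \left(20 - 75\right)^{2} \cdot \frac{1}{396600} - - \frac{480578}{319345}\right) - 228373} = \frac{1}{\left(222784 \left(-55\right)^{2} \cdot \frac{1}{396600} + \frac{480578}{319345}\right) - 228373} = \frac{1}{\left(222784 \cdot 3025 \cdot \frac{1}{396600} + \frac{480578}{319345}\right) - 228373} = \frac{1}{\left(673921600 \cdot \frac{1}{396600} + \frac{480578}{319345}\right) - 228373} = \frac{1}{\left(\frac{3369608}{1983} + \frac{480578}{319345}\right) - 228373} = \frac{1}{\frac{1077020452934}{633261135} - 228373} = \frac{1}{- \frac{143542724730421}{633261135}} = - \frac{633261135}{143542724730421}$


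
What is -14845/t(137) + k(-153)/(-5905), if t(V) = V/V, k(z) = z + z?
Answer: -87659419/5905 ≈ -14845.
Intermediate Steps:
k(z) = 2*z
t(V) = 1
-14845/t(137) + k(-153)/(-5905) = -14845/1 + (2*(-153))/(-5905) = -14845*1 - 306*(-1/5905) = -14845 + 306/5905 = -87659419/5905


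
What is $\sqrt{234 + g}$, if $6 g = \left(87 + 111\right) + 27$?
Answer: $\frac{\sqrt{1086}}{2} \approx 16.477$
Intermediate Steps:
$g = \frac{75}{2}$ ($g = \frac{\left(87 + 111\right) + 27}{6} = \frac{198 + 27}{6} = \frac{1}{6} \cdot 225 = \frac{75}{2} \approx 37.5$)
$\sqrt{234 + g} = \sqrt{234 + \frac{75}{2}} = \sqrt{\frac{543}{2}} = \frac{\sqrt{1086}}{2}$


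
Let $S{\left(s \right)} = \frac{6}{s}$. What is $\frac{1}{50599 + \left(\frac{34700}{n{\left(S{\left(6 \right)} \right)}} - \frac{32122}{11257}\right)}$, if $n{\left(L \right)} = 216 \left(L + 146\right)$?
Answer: $\frac{89358066}{4521271451573} \approx 1.9764 \cdot 10^{-5}$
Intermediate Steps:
$n{\left(L \right)} = 31536 + 216 L$ ($n{\left(L \right)} = 216 \left(146 + L\right) = 31536 + 216 L$)
$\frac{1}{50599 + \left(\frac{34700}{n{\left(S{\left(6 \right)} \right)}} - \frac{32122}{11257}\right)} = \frac{1}{50599 + \left(\frac{34700}{31536 + 216 \cdot \frac{6}{6}} - \frac{32122}{11257}\right)} = \frac{1}{50599 + \left(\frac{34700}{31536 + 216 \cdot 6 \cdot \frac{1}{6}} - \frac{32122}{11257}\right)} = \frac{1}{50599 - \left(\frac{32122}{11257} - \frac{34700}{31536 + 216 \cdot 1}\right)} = \frac{1}{50599 - \left(\frac{32122}{11257} - \frac{34700}{31536 + 216}\right)} = \frac{1}{50599 - \left(\frac{32122}{11257} - \frac{34700}{31752}\right)} = \frac{1}{50599 + \left(34700 \cdot \frac{1}{31752} - \frac{32122}{11257}\right)} = \frac{1}{50599 + \left(\frac{8675}{7938} - \frac{32122}{11257}\right)} = \frac{1}{50599 - \frac{157329961}{89358066}} = \frac{1}{\frac{4521271451573}{89358066}} = \frac{89358066}{4521271451573}$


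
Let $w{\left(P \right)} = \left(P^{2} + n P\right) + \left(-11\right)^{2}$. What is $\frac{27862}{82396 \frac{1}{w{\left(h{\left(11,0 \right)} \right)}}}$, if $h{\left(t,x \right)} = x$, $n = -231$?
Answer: $\frac{1685651}{41198} \approx 40.916$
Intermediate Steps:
$w{\left(P \right)} = 121 + P^{2} - 231 P$ ($w{\left(P \right)} = \left(P^{2} - 231 P\right) + \left(-11\right)^{2} = \left(P^{2} - 231 P\right) + 121 = 121 + P^{2} - 231 P$)
$\frac{27862}{82396 \frac{1}{w{\left(h{\left(11,0 \right)} \right)}}} = \frac{27862}{82396 \frac{1}{121 + 0^{2} - 0}} = \frac{27862}{82396 \frac{1}{121 + 0 + 0}} = \frac{27862}{82396 \cdot \frac{1}{121}} = \frac{27862}{\frac{82396}{121}} = 27862 \cdot \frac{121}{82396} = \frac{1685651}{41198}$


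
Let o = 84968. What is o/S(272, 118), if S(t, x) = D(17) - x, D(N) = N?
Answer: -84968/101 ≈ -841.27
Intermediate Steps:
S(t, x) = 17 - x
o/S(272, 118) = 84968/(17 - 1*118) = 84968/(17 - 118) = 84968/(-101) = 84968*(-1/101) = -84968/101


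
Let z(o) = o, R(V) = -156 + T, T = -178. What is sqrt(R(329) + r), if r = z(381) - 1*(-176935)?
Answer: sqrt(176982) ≈ 420.69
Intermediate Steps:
R(V) = -334 (R(V) = -156 - 178 = -334)
r = 177316 (r = 381 - 1*(-176935) = 381 + 176935 = 177316)
sqrt(R(329) + r) = sqrt(-334 + 177316) = sqrt(176982)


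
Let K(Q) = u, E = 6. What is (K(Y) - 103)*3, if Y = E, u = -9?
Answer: -336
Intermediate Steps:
Y = 6
K(Q) = -9
(K(Y) - 103)*3 = (-9 - 103)*3 = -112*3 = -336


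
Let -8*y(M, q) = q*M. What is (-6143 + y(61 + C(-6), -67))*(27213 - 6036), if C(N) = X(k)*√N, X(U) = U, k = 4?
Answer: -954172089/8 + 1418859*I*√6/2 ≈ -1.1927e+8 + 1.7377e+6*I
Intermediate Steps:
C(N) = 4*√N
y(M, q) = -M*q/8 (y(M, q) = -q*M/8 = -M*q/8)
(-6143 + y(61 + C(-6), -67))*(27213 - 6036) = (-6143 - ⅛*(61 + 4*√(-6))*(-67))*(27213 - 6036) = (-6143 - ⅛*(61 + 4*(I*√6))*(-67))*21177 = (-6143 - ⅛*(61 + 4*I*√6)*(-67))*21177 = (-6143 + (4087/8 + 67*I*√6/2))*21177 = (-45057/8 + 67*I*√6/2)*21177 = -954172089/8 + 1418859*I*√6/2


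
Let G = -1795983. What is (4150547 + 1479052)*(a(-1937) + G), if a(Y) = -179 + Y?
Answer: -10122576332301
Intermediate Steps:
(4150547 + 1479052)*(a(-1937) + G) = (4150547 + 1479052)*((-179 - 1937) - 1795983) = 5629599*(-2116 - 1795983) = 5629599*(-1798099) = -10122576332301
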